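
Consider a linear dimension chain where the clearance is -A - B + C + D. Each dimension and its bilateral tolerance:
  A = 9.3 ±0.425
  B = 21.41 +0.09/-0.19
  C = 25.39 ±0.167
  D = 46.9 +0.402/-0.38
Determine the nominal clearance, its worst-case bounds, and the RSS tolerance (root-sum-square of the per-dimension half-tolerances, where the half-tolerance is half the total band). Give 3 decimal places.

Stack each dimension's contribution:
  -A: nom -9.300 → Σnom=-9.300; wc +0.425/-0.425 → slack +0.425/-0.425; half-tol=0.425, Σhalf²=0.180625
  -B: nom -21.410 → Σnom=-30.710; wc +0.190/-0.090 → slack +0.615/-0.515; half-tol=0.140, Σhalf²=0.200225
  +C: nom +25.390 → Σnom=-5.320; wc +0.167/-0.167 → slack +0.782/-0.682; half-tol=0.167, Σhalf²=0.228114
  +D: nom +46.900 → Σnom=41.580; wc +0.402/-0.380 → slack +1.184/-1.062; half-tol=0.391, Σhalf²=0.380995
Nominal = 41.580. Worst-case = [41.580 - 1.062, 41.580 + 1.184] = [40.518, 42.764]. RSS = √0.380995 = 0.617.

nominal=41.580 wc=[40.518,42.764] rss=0.617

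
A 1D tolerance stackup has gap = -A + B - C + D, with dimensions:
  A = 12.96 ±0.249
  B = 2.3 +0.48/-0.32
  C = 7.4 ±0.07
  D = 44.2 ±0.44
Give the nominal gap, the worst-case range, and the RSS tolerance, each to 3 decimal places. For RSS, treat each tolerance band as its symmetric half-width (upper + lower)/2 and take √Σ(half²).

nominal=26.140 wc=[25.061,27.379] rss=0.648

Stack each dimension's contribution:
  -A: nom -12.960 → Σnom=-12.960; wc +0.249/-0.249 → slack +0.249/-0.249; half-tol=0.249, Σhalf²=0.062001
  +B: nom +2.300 → Σnom=-10.660; wc +0.480/-0.320 → slack +0.729/-0.569; half-tol=0.400, Σhalf²=0.222001
  -C: nom -7.400 → Σnom=-18.060; wc +0.070/-0.070 → slack +0.799/-0.639; half-tol=0.070, Σhalf²=0.226901
  +D: nom +44.200 → Σnom=26.140; wc +0.440/-0.440 → slack +1.239/-1.079; half-tol=0.440, Σhalf²=0.420501
Nominal = 26.140. Worst-case = [26.140 - 1.079, 26.140 + 1.239] = [25.061, 27.379]. RSS = √0.420501 = 0.648.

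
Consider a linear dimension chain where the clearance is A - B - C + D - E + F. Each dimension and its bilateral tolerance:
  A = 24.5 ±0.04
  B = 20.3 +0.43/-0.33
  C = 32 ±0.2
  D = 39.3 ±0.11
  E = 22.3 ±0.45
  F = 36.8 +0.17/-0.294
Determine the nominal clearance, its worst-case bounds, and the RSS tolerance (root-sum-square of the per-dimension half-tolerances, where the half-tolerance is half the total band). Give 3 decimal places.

Stack each dimension's contribution:
  +A: nom +24.500 → Σnom=24.500; wc +0.040/-0.040 → slack +0.040/-0.040; half-tol=0.040, Σhalf²=0.001600
  -B: nom -20.300 → Σnom=4.200; wc +0.330/-0.430 → slack +0.370/-0.470; half-tol=0.380, Σhalf²=0.146000
  -C: nom -32.000 → Σnom=-27.800; wc +0.200/-0.200 → slack +0.570/-0.670; half-tol=0.200, Σhalf²=0.186000
  +D: nom +39.300 → Σnom=11.500; wc +0.110/-0.110 → slack +0.680/-0.780; half-tol=0.110, Σhalf²=0.198100
  -E: nom -22.300 → Σnom=-10.800; wc +0.450/-0.450 → slack +1.130/-1.230; half-tol=0.450, Σhalf²=0.400600
  +F: nom +36.800 → Σnom=26.000; wc +0.170/-0.294 → slack +1.300/-1.524; half-tol=0.232, Σhalf²=0.454424
Nominal = 26.000. Worst-case = [26.000 - 1.524, 26.000 + 1.300] = [24.476, 27.300]. RSS = √0.454424 = 0.674.

nominal=26.000 wc=[24.476,27.300] rss=0.674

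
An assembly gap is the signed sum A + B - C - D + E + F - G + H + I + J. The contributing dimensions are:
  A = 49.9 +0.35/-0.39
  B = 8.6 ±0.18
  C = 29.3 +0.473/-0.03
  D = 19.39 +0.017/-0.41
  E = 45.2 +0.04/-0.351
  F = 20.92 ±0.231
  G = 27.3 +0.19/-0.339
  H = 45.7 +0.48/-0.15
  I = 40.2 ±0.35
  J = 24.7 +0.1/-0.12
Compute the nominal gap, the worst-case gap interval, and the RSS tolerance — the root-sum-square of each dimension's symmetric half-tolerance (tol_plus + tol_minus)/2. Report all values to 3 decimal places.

Stack each dimension's contribution:
  +A: nom +49.900 → Σnom=49.900; wc +0.350/-0.390 → slack +0.350/-0.390; half-tol=0.370, Σhalf²=0.136900
  +B: nom +8.600 → Σnom=58.500; wc +0.180/-0.180 → slack +0.530/-0.570; half-tol=0.180, Σhalf²=0.169300
  -C: nom -29.300 → Σnom=29.200; wc +0.030/-0.473 → slack +0.560/-1.043; half-tol=0.252, Σhalf²=0.232552
  -D: nom -19.390 → Σnom=9.810; wc +0.410/-0.017 → slack +0.970/-1.060; half-tol=0.213, Σhalf²=0.278135
  +E: nom +45.200 → Σnom=55.010; wc +0.040/-0.351 → slack +1.010/-1.411; half-tol=0.195, Σhalf²=0.316355
  +F: nom +20.920 → Σnom=75.930; wc +0.231/-0.231 → slack +1.241/-1.642; half-tol=0.231, Σhalf²=0.369716
  -G: nom -27.300 → Σnom=48.630; wc +0.339/-0.190 → slack +1.580/-1.832; half-tol=0.265, Σhalf²=0.439676
  +H: nom +45.700 → Σnom=94.330; wc +0.480/-0.150 → slack +2.060/-1.982; half-tol=0.315, Σhalf²=0.538901
  +I: nom +40.200 → Σnom=134.530; wc +0.350/-0.350 → slack +2.410/-2.332; half-tol=0.350, Σhalf²=0.661401
  +J: nom +24.700 → Σnom=159.230; wc +0.100/-0.120 → slack +2.510/-2.452; half-tol=0.110, Σhalf²=0.673501
Nominal = 159.230. Worst-case = [159.230 - 2.452, 159.230 + 2.510] = [156.778, 161.740]. RSS = √0.673501 = 0.821.

nominal=159.230 wc=[156.778,161.740] rss=0.821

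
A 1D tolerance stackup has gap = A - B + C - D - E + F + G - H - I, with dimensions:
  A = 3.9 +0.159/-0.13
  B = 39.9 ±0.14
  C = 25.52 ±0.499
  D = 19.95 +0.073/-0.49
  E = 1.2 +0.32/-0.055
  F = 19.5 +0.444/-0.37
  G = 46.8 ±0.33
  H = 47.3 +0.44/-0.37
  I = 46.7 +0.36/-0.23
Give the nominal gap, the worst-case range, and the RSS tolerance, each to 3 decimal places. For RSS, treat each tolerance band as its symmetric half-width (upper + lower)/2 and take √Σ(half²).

Stack each dimension's contribution:
  +A: nom +3.900 → Σnom=3.900; wc +0.159/-0.130 → slack +0.159/-0.130; half-tol=0.145, Σhalf²=0.020880
  -B: nom -39.900 → Σnom=-36.000; wc +0.140/-0.140 → slack +0.299/-0.270; half-tol=0.140, Σhalf²=0.040480
  +C: nom +25.520 → Σnom=-10.480; wc +0.499/-0.499 → slack +0.798/-0.769; half-tol=0.499, Σhalf²=0.289481
  -D: nom -19.950 → Σnom=-30.430; wc +0.490/-0.073 → slack +1.288/-0.842; half-tol=0.281, Σhalf²=0.368723
  -E: nom -1.200 → Σnom=-31.630; wc +0.055/-0.320 → slack +1.343/-1.162; half-tol=0.188, Σhalf²=0.403880
  +F: nom +19.500 → Σnom=-12.130; wc +0.444/-0.370 → slack +1.787/-1.532; half-tol=0.407, Σhalf²=0.569529
  +G: nom +46.800 → Σnom=34.670; wc +0.330/-0.330 → slack +2.117/-1.862; half-tol=0.330, Σhalf²=0.678429
  -H: nom -47.300 → Σnom=-12.630; wc +0.370/-0.440 → slack +2.487/-2.302; half-tol=0.405, Σhalf²=0.842454
  -I: nom -46.700 → Σnom=-59.330; wc +0.230/-0.360 → slack +2.717/-2.662; half-tol=0.295, Σhalf²=0.929479
Nominal = -59.330. Worst-case = [-59.330 - 2.662, -59.330 + 2.717] = [-61.992, -56.613]. RSS = √0.929479 = 0.964.

nominal=-59.330 wc=[-61.992,-56.613] rss=0.964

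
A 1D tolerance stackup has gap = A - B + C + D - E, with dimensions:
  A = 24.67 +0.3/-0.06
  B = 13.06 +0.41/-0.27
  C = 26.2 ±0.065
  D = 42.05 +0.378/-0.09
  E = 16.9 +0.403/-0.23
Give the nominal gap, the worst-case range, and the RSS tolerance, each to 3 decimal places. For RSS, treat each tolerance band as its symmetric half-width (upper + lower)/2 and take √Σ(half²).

nominal=62.960 wc=[61.932,64.203] rss=0.554

Stack each dimension's contribution:
  +A: nom +24.670 → Σnom=24.670; wc +0.300/-0.060 → slack +0.300/-0.060; half-tol=0.180, Σhalf²=0.032400
  -B: nom -13.060 → Σnom=11.610; wc +0.270/-0.410 → slack +0.570/-0.470; half-tol=0.340, Σhalf²=0.148000
  +C: nom +26.200 → Σnom=37.810; wc +0.065/-0.065 → slack +0.635/-0.535; half-tol=0.065, Σhalf²=0.152225
  +D: nom +42.050 → Σnom=79.860; wc +0.378/-0.090 → slack +1.013/-0.625; half-tol=0.234, Σhalf²=0.206981
  -E: nom -16.900 → Σnom=62.960; wc +0.230/-0.403 → slack +1.243/-1.028; half-tol=0.317, Σhalf²=0.307153
Nominal = 62.960. Worst-case = [62.960 - 1.028, 62.960 + 1.243] = [61.932, 64.203]. RSS = √0.307153 = 0.554.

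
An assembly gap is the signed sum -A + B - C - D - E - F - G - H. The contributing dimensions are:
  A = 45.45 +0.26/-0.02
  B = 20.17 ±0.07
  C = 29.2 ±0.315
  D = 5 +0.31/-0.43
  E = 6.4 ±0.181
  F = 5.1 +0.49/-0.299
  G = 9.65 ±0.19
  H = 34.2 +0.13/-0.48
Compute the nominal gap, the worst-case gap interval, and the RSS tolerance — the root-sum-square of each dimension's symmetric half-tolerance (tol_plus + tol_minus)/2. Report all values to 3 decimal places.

nominal=-114.830 wc=[-116.776,-112.845] rss=0.760

Stack each dimension's contribution:
  -A: nom -45.450 → Σnom=-45.450; wc +0.020/-0.260 → slack +0.020/-0.260; half-tol=0.140, Σhalf²=0.019600
  +B: nom +20.170 → Σnom=-25.280; wc +0.070/-0.070 → slack +0.090/-0.330; half-tol=0.070, Σhalf²=0.024500
  -C: nom -29.200 → Σnom=-54.480; wc +0.315/-0.315 → slack +0.405/-0.645; half-tol=0.315, Σhalf²=0.123725
  -D: nom -5.000 → Σnom=-59.480; wc +0.430/-0.310 → slack +0.835/-0.955; half-tol=0.370, Σhalf²=0.260625
  -E: nom -6.400 → Σnom=-65.880; wc +0.181/-0.181 → slack +1.016/-1.136; half-tol=0.181, Σhalf²=0.293386
  -F: nom -5.100 → Σnom=-70.980; wc +0.299/-0.490 → slack +1.315/-1.626; half-tol=0.394, Σhalf²=0.449016
  -G: nom -9.650 → Σnom=-80.630; wc +0.190/-0.190 → slack +1.505/-1.816; half-tol=0.190, Σhalf²=0.485116
  -H: nom -34.200 → Σnom=-114.830; wc +0.480/-0.130 → slack +1.985/-1.946; half-tol=0.305, Σhalf²=0.578141
Nominal = -114.830. Worst-case = [-114.830 - 1.946, -114.830 + 1.985] = [-116.776, -112.845]. RSS = √0.578141 = 0.760.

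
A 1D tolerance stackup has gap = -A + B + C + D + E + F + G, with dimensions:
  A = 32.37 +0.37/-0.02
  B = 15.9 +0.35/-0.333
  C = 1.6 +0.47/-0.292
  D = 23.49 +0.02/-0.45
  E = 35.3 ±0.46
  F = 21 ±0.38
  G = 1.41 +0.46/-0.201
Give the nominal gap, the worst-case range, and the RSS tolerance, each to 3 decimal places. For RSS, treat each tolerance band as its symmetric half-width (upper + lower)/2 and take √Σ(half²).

Stack each dimension's contribution:
  -A: nom -32.370 → Σnom=-32.370; wc +0.020/-0.370 → slack +0.020/-0.370; half-tol=0.195, Σhalf²=0.038025
  +B: nom +15.900 → Σnom=-16.470; wc +0.350/-0.333 → slack +0.370/-0.703; half-tol=0.342, Σhalf²=0.154647
  +C: nom +1.600 → Σnom=-14.870; wc +0.470/-0.292 → slack +0.840/-0.995; half-tol=0.381, Σhalf²=0.299808
  +D: nom +23.490 → Σnom=8.620; wc +0.020/-0.450 → slack +0.860/-1.445; half-tol=0.235, Σhalf²=0.355033
  +E: nom +35.300 → Σnom=43.920; wc +0.460/-0.460 → slack +1.320/-1.905; half-tol=0.460, Σhalf²=0.566633
  +F: nom +21.000 → Σnom=64.920; wc +0.380/-0.380 → slack +1.700/-2.285; half-tol=0.380, Σhalf²=0.711033
  +G: nom +1.410 → Σnom=66.330; wc +0.460/-0.201 → slack +2.160/-2.486; half-tol=0.331, Σhalf²=0.820263
Nominal = 66.330. Worst-case = [66.330 - 2.486, 66.330 + 2.160] = [63.844, 68.490]. RSS = √0.820263 = 0.906.

nominal=66.330 wc=[63.844,68.490] rss=0.906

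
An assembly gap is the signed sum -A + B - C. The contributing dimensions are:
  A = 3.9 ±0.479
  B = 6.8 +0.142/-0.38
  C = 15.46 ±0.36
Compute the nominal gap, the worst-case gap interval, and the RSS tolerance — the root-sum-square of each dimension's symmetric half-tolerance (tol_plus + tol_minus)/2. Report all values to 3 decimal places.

Stack each dimension's contribution:
  -A: nom -3.900 → Σnom=-3.900; wc +0.479/-0.479 → slack +0.479/-0.479; half-tol=0.479, Σhalf²=0.229441
  +B: nom +6.800 → Σnom=2.900; wc +0.142/-0.380 → slack +0.621/-0.859; half-tol=0.261, Σhalf²=0.297562
  -C: nom -15.460 → Σnom=-12.560; wc +0.360/-0.360 → slack +0.981/-1.219; half-tol=0.360, Σhalf²=0.427162
Nominal = -12.560. Worst-case = [-12.560 - 1.219, -12.560 + 0.981] = [-13.779, -11.579]. RSS = √0.427162 = 0.654.

nominal=-12.560 wc=[-13.779,-11.579] rss=0.654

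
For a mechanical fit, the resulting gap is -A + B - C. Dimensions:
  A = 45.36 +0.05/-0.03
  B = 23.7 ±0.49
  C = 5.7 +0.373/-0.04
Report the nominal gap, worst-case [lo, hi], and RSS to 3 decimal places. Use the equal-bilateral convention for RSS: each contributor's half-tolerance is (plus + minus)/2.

Stack each dimension's contribution:
  -A: nom -45.360 → Σnom=-45.360; wc +0.030/-0.050 → slack +0.030/-0.050; half-tol=0.040, Σhalf²=0.001600
  +B: nom +23.700 → Σnom=-21.660; wc +0.490/-0.490 → slack +0.520/-0.540; half-tol=0.490, Σhalf²=0.241700
  -C: nom -5.700 → Σnom=-27.360; wc +0.040/-0.373 → slack +0.560/-0.913; half-tol=0.206, Σhalf²=0.284342
Nominal = -27.360. Worst-case = [-27.360 - 0.913, -27.360 + 0.560] = [-28.273, -26.800]. RSS = √0.284342 = 0.533.

nominal=-27.360 wc=[-28.273,-26.800] rss=0.533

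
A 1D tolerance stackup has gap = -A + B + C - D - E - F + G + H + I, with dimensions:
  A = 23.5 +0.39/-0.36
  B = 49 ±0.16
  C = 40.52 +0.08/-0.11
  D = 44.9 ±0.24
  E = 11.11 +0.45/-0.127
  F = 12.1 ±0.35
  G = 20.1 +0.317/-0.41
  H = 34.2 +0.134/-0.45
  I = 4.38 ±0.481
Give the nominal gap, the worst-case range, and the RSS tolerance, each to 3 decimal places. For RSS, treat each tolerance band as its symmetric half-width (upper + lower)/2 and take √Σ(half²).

nominal=56.590 wc=[53.549,58.839] rss=0.942

Stack each dimension's contribution:
  -A: nom -23.500 → Σnom=-23.500; wc +0.360/-0.390 → slack +0.360/-0.390; half-tol=0.375, Σhalf²=0.140625
  +B: nom +49.000 → Σnom=25.500; wc +0.160/-0.160 → slack +0.520/-0.550; half-tol=0.160, Σhalf²=0.166225
  +C: nom +40.520 → Σnom=66.020; wc +0.080/-0.110 → slack +0.600/-0.660; half-tol=0.095, Σhalf²=0.175250
  -D: nom -44.900 → Σnom=21.120; wc +0.240/-0.240 → slack +0.840/-0.900; half-tol=0.240, Σhalf²=0.232850
  -E: nom -11.110 → Σnom=10.010; wc +0.127/-0.450 → slack +0.967/-1.350; half-tol=0.288, Σhalf²=0.316082
  -F: nom -12.100 → Σnom=-2.090; wc +0.350/-0.350 → slack +1.317/-1.700; half-tol=0.350, Σhalf²=0.438582
  +G: nom +20.100 → Σnom=18.010; wc +0.317/-0.410 → slack +1.634/-2.110; half-tol=0.363, Σhalf²=0.570715
  +H: nom +34.200 → Σnom=52.210; wc +0.134/-0.450 → slack +1.768/-2.560; half-tol=0.292, Σhalf²=0.655979
  +I: nom +4.380 → Σnom=56.590; wc +0.481/-0.481 → slack +2.249/-3.041; half-tol=0.481, Σhalf²=0.887339
Nominal = 56.590. Worst-case = [56.590 - 3.041, 56.590 + 2.249] = [53.549, 58.839]. RSS = √0.887339 = 0.942.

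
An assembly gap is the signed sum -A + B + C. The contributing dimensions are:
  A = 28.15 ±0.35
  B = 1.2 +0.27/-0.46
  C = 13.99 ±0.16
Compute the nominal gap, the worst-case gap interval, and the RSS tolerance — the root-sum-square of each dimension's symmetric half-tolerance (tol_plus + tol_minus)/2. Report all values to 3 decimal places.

Stack each dimension's contribution:
  -A: nom -28.150 → Σnom=-28.150; wc +0.350/-0.350 → slack +0.350/-0.350; half-tol=0.350, Σhalf²=0.122500
  +B: nom +1.200 → Σnom=-26.950; wc +0.270/-0.460 → slack +0.620/-0.810; half-tol=0.365, Σhalf²=0.255725
  +C: nom +13.990 → Σnom=-12.960; wc +0.160/-0.160 → slack +0.780/-0.970; half-tol=0.160, Σhalf²=0.281325
Nominal = -12.960. Worst-case = [-12.960 - 0.970, -12.960 + 0.780] = [-13.930, -12.180]. RSS = √0.281325 = 0.530.

nominal=-12.960 wc=[-13.930,-12.180] rss=0.530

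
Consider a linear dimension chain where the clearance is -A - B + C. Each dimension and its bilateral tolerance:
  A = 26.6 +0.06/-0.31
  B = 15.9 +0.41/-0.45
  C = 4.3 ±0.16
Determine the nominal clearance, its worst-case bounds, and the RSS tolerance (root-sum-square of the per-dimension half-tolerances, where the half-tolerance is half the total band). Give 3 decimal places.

nominal=-38.200 wc=[-38.830,-37.280] rss=0.495

Stack each dimension's contribution:
  -A: nom -26.600 → Σnom=-26.600; wc +0.310/-0.060 → slack +0.310/-0.060; half-tol=0.185, Σhalf²=0.034225
  -B: nom -15.900 → Σnom=-42.500; wc +0.450/-0.410 → slack +0.760/-0.470; half-tol=0.430, Σhalf²=0.219125
  +C: nom +4.300 → Σnom=-38.200; wc +0.160/-0.160 → slack +0.920/-0.630; half-tol=0.160, Σhalf²=0.244725
Nominal = -38.200. Worst-case = [-38.200 - 0.630, -38.200 + 0.920] = [-38.830, -37.280]. RSS = √0.244725 = 0.495.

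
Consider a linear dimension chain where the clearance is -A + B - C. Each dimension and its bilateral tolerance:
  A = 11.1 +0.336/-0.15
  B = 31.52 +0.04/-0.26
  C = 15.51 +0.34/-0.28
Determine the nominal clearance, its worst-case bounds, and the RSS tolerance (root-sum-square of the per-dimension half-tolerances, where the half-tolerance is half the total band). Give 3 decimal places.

Stack each dimension's contribution:
  -A: nom -11.100 → Σnom=-11.100; wc +0.150/-0.336 → slack +0.150/-0.336; half-tol=0.243, Σhalf²=0.059049
  +B: nom +31.520 → Σnom=20.420; wc +0.040/-0.260 → slack +0.190/-0.596; half-tol=0.150, Σhalf²=0.081549
  -C: nom -15.510 → Σnom=4.910; wc +0.280/-0.340 → slack +0.470/-0.936; half-tol=0.310, Σhalf²=0.177649
Nominal = 4.910. Worst-case = [4.910 - 0.936, 4.910 + 0.470] = [3.974, 5.380]. RSS = √0.177649 = 0.421.

nominal=4.910 wc=[3.974,5.380] rss=0.421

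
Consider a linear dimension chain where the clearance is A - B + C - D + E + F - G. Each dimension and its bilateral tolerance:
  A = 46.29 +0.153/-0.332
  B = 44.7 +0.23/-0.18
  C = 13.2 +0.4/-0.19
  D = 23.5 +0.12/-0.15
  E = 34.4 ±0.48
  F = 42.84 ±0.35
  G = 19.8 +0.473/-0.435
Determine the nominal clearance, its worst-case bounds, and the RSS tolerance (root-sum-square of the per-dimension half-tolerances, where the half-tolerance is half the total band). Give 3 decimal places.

Stack each dimension's contribution:
  +A: nom +46.290 → Σnom=46.290; wc +0.153/-0.332 → slack +0.153/-0.332; half-tol=0.242, Σhalf²=0.058806
  -B: nom -44.700 → Σnom=1.590; wc +0.180/-0.230 → slack +0.333/-0.562; half-tol=0.205, Σhalf²=0.100831
  +C: nom +13.200 → Σnom=14.790; wc +0.400/-0.190 → slack +0.733/-0.752; half-tol=0.295, Σhalf²=0.187856
  -D: nom -23.500 → Σnom=-8.710; wc +0.150/-0.120 → slack +0.883/-0.872; half-tol=0.135, Σhalf²=0.206081
  +E: nom +34.400 → Σnom=25.690; wc +0.480/-0.480 → slack +1.363/-1.352; half-tol=0.480, Σhalf²=0.436481
  +F: nom +42.840 → Σnom=68.530; wc +0.350/-0.350 → slack +1.713/-1.702; half-tol=0.350, Σhalf²=0.558981
  -G: nom -19.800 → Σnom=48.730; wc +0.435/-0.473 → slack +2.148/-2.175; half-tol=0.454, Σhalf²=0.765097
Nominal = 48.730. Worst-case = [48.730 - 2.175, 48.730 + 2.148] = [46.555, 50.878]. RSS = √0.765097 = 0.875.

nominal=48.730 wc=[46.555,50.878] rss=0.875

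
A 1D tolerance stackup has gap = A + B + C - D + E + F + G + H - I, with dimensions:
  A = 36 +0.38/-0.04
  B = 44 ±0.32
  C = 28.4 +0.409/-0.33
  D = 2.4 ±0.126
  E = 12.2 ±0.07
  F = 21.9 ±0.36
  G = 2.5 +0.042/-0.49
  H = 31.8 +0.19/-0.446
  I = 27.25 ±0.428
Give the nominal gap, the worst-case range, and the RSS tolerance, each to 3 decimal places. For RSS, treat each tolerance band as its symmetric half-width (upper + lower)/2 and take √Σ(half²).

nominal=147.150 wc=[144.540,149.475] rss=0.888

Stack each dimension's contribution:
  +A: nom +36.000 → Σnom=36.000; wc +0.380/-0.040 → slack +0.380/-0.040; half-tol=0.210, Σhalf²=0.044100
  +B: nom +44.000 → Σnom=80.000; wc +0.320/-0.320 → slack +0.700/-0.360; half-tol=0.320, Σhalf²=0.146500
  +C: nom +28.400 → Σnom=108.400; wc +0.409/-0.330 → slack +1.109/-0.690; half-tol=0.369, Σhalf²=0.283030
  -D: nom -2.400 → Σnom=106.000; wc +0.126/-0.126 → slack +1.235/-0.816; half-tol=0.126, Σhalf²=0.298906
  +E: nom +12.200 → Σnom=118.200; wc +0.070/-0.070 → slack +1.305/-0.886; half-tol=0.070, Σhalf²=0.303806
  +F: nom +21.900 → Σnom=140.100; wc +0.360/-0.360 → slack +1.665/-1.246; half-tol=0.360, Σhalf²=0.433406
  +G: nom +2.500 → Σnom=142.600; wc +0.042/-0.490 → slack +1.707/-1.736; half-tol=0.266, Σhalf²=0.504162
  +H: nom +31.800 → Σnom=174.400; wc +0.190/-0.446 → slack +1.897/-2.182; half-tol=0.318, Σhalf²=0.605286
  -I: nom -27.250 → Σnom=147.150; wc +0.428/-0.428 → slack +2.325/-2.610; half-tol=0.428, Σhalf²=0.788470
Nominal = 147.150. Worst-case = [147.150 - 2.610, 147.150 + 2.325] = [144.540, 149.475]. RSS = √0.788470 = 0.888.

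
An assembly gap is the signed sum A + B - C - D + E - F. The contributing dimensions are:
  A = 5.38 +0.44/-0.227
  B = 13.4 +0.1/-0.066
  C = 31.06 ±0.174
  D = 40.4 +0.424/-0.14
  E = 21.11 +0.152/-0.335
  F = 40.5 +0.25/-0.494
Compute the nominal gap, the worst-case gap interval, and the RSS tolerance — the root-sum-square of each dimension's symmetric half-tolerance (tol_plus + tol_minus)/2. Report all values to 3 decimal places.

nominal=-72.070 wc=[-73.546,-70.570] rss=0.652

Stack each dimension's contribution:
  +A: nom +5.380 → Σnom=5.380; wc +0.440/-0.227 → slack +0.440/-0.227; half-tol=0.334, Σhalf²=0.111222
  +B: nom +13.400 → Σnom=18.780; wc +0.100/-0.066 → slack +0.540/-0.293; half-tol=0.083, Σhalf²=0.118111
  -C: nom -31.060 → Σnom=-12.280; wc +0.174/-0.174 → slack +0.714/-0.467; half-tol=0.174, Σhalf²=0.148387
  -D: nom -40.400 → Σnom=-52.680; wc +0.140/-0.424 → slack +0.854/-0.891; half-tol=0.282, Σhalf²=0.227911
  +E: nom +21.110 → Σnom=-31.570; wc +0.152/-0.335 → slack +1.006/-1.226; half-tol=0.243, Σhalf²=0.287204
  -F: nom -40.500 → Σnom=-72.070; wc +0.494/-0.250 → slack +1.500/-1.476; half-tol=0.372, Σhalf²=0.425588
Nominal = -72.070. Worst-case = [-72.070 - 1.476, -72.070 + 1.500] = [-73.546, -70.570]. RSS = √0.425588 = 0.652.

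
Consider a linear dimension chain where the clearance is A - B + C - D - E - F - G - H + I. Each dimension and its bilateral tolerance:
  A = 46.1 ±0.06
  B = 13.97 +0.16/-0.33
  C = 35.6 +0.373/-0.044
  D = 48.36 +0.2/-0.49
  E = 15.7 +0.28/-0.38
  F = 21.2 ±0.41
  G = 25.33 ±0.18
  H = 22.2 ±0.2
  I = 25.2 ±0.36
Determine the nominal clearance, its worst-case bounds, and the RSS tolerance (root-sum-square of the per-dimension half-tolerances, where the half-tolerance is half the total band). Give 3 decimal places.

Stack each dimension's contribution:
  +A: nom +46.100 → Σnom=46.100; wc +0.060/-0.060 → slack +0.060/-0.060; half-tol=0.060, Σhalf²=0.003600
  -B: nom -13.970 → Σnom=32.130; wc +0.330/-0.160 → slack +0.390/-0.220; half-tol=0.245, Σhalf²=0.063625
  +C: nom +35.600 → Σnom=67.730; wc +0.373/-0.044 → slack +0.763/-0.264; half-tol=0.208, Σhalf²=0.107097
  -D: nom -48.360 → Σnom=19.370; wc +0.490/-0.200 → slack +1.253/-0.464; half-tol=0.345, Σhalf²=0.226122
  -E: nom -15.700 → Σnom=3.670; wc +0.380/-0.280 → slack +1.633/-0.744; half-tol=0.330, Σhalf²=0.335022
  -F: nom -21.200 → Σnom=-17.530; wc +0.410/-0.410 → slack +2.043/-1.154; half-tol=0.410, Σhalf²=0.503122
  -G: nom -25.330 → Σnom=-42.860; wc +0.180/-0.180 → slack +2.223/-1.334; half-tol=0.180, Σhalf²=0.535522
  -H: nom -22.200 → Σnom=-65.060; wc +0.200/-0.200 → slack +2.423/-1.534; half-tol=0.200, Σhalf²=0.575522
  +I: nom +25.200 → Σnom=-39.860; wc +0.360/-0.360 → slack +2.783/-1.894; half-tol=0.360, Σhalf²=0.705122
Nominal = -39.860. Worst-case = [-39.860 - 1.894, -39.860 + 2.783] = [-41.754, -37.077]. RSS = √0.705122 = 0.840.

nominal=-39.860 wc=[-41.754,-37.077] rss=0.840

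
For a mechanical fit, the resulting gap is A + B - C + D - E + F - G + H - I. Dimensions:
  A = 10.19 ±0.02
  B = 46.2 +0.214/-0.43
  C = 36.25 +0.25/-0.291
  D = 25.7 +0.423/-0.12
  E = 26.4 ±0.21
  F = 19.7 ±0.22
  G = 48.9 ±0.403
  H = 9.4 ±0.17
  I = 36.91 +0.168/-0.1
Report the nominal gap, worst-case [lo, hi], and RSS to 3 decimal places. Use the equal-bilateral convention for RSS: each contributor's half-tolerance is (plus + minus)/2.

Stack each dimension's contribution:
  +A: nom +10.190 → Σnom=10.190; wc +0.020/-0.020 → slack +0.020/-0.020; half-tol=0.020, Σhalf²=0.000400
  +B: nom +46.200 → Σnom=56.390; wc +0.214/-0.430 → slack +0.234/-0.450; half-tol=0.322, Σhalf²=0.104084
  -C: nom -36.250 → Σnom=20.140; wc +0.291/-0.250 → slack +0.525/-0.700; half-tol=0.270, Σhalf²=0.177254
  +D: nom +25.700 → Σnom=45.840; wc +0.423/-0.120 → slack +0.948/-0.820; half-tol=0.271, Σhalf²=0.250966
  -E: nom -26.400 → Σnom=19.440; wc +0.210/-0.210 → slack +1.158/-1.030; half-tol=0.210, Σhalf²=0.295066
  +F: nom +19.700 → Σnom=39.140; wc +0.220/-0.220 → slack +1.378/-1.250; half-tol=0.220, Σhalf²=0.343466
  -G: nom -48.900 → Σnom=-9.760; wc +0.403/-0.403 → slack +1.781/-1.653; half-tol=0.403, Σhalf²=0.505875
  +H: nom +9.400 → Σnom=-0.360; wc +0.170/-0.170 → slack +1.951/-1.823; half-tol=0.170, Σhalf²=0.534775
  -I: nom -36.910 → Σnom=-37.270; wc +0.100/-0.168 → slack +2.051/-1.991; half-tol=0.134, Σhalf²=0.552731
Nominal = -37.270. Worst-case = [-37.270 - 1.991, -37.270 + 2.051] = [-39.261, -35.219]. RSS = √0.552731 = 0.743.

nominal=-37.270 wc=[-39.261,-35.219] rss=0.743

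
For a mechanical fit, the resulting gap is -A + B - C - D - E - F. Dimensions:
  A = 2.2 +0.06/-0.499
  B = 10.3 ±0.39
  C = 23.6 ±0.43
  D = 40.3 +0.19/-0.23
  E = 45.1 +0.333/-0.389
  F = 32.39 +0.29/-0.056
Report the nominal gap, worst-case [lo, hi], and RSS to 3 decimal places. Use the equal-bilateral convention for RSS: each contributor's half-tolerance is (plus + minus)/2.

Stack each dimension's contribution:
  -A: nom -2.200 → Σnom=-2.200; wc +0.499/-0.060 → slack +0.499/-0.060; half-tol=0.279, Σhalf²=0.078120
  +B: nom +10.300 → Σnom=8.100; wc +0.390/-0.390 → slack +0.889/-0.450; half-tol=0.390, Σhalf²=0.230220
  -C: nom -23.600 → Σnom=-15.500; wc +0.430/-0.430 → slack +1.319/-0.880; half-tol=0.430, Σhalf²=0.415120
  -D: nom -40.300 → Σnom=-55.800; wc +0.230/-0.190 → slack +1.549/-1.070; half-tol=0.210, Σhalf²=0.459220
  -E: nom -45.100 → Σnom=-100.900; wc +0.389/-0.333 → slack +1.938/-1.403; half-tol=0.361, Σhalf²=0.589541
  -F: nom -32.390 → Σnom=-133.290; wc +0.056/-0.290 → slack +1.994/-1.693; half-tol=0.173, Σhalf²=0.619470
Nominal = -133.290. Worst-case = [-133.290 - 1.693, -133.290 + 1.994] = [-134.983, -131.296]. RSS = √0.619470 = 0.787.

nominal=-133.290 wc=[-134.983,-131.296] rss=0.787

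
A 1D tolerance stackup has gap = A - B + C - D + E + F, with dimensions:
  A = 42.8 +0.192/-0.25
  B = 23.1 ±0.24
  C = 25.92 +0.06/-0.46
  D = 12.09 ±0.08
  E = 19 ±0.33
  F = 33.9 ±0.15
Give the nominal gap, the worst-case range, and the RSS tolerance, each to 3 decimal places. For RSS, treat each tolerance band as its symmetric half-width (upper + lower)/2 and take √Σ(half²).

Stack each dimension's contribution:
  +A: nom +42.800 → Σnom=42.800; wc +0.192/-0.250 → slack +0.192/-0.250; half-tol=0.221, Σhalf²=0.048841
  -B: nom -23.100 → Σnom=19.700; wc +0.240/-0.240 → slack +0.432/-0.490; half-tol=0.240, Σhalf²=0.106441
  +C: nom +25.920 → Σnom=45.620; wc +0.060/-0.460 → slack +0.492/-0.950; half-tol=0.260, Σhalf²=0.174041
  -D: nom -12.090 → Σnom=33.530; wc +0.080/-0.080 → slack +0.572/-1.030; half-tol=0.080, Σhalf²=0.180441
  +E: nom +19.000 → Σnom=52.530; wc +0.330/-0.330 → slack +0.902/-1.360; half-tol=0.330, Σhalf²=0.289341
  +F: nom +33.900 → Σnom=86.430; wc +0.150/-0.150 → slack +1.052/-1.510; half-tol=0.150, Σhalf²=0.311841
Nominal = 86.430. Worst-case = [86.430 - 1.510, 86.430 + 1.052] = [84.920, 87.482]. RSS = √0.311841 = 0.558.

nominal=86.430 wc=[84.920,87.482] rss=0.558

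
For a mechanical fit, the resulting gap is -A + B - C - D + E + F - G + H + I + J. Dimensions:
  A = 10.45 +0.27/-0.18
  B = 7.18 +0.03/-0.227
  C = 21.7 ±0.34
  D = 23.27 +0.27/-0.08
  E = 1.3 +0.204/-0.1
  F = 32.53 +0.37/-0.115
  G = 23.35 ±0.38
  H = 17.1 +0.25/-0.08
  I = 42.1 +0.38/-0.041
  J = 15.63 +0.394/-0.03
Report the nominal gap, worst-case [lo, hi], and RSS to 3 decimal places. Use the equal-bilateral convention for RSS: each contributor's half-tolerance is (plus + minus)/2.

nominal=37.070 wc=[35.217,39.678] rss=0.746

Stack each dimension's contribution:
  -A: nom -10.450 → Σnom=-10.450; wc +0.180/-0.270 → slack +0.180/-0.270; half-tol=0.225, Σhalf²=0.050625
  +B: nom +7.180 → Σnom=-3.270; wc +0.030/-0.227 → slack +0.210/-0.497; half-tol=0.129, Σhalf²=0.067137
  -C: nom -21.700 → Σnom=-24.970; wc +0.340/-0.340 → slack +0.550/-0.837; half-tol=0.340, Σhalf²=0.182737
  -D: nom -23.270 → Σnom=-48.240; wc +0.080/-0.270 → slack +0.630/-1.107; half-tol=0.175, Σhalf²=0.213362
  +E: nom +1.300 → Σnom=-46.940; wc +0.204/-0.100 → slack +0.834/-1.207; half-tol=0.152, Σhalf²=0.236466
  +F: nom +32.530 → Σnom=-14.410; wc +0.370/-0.115 → slack +1.204/-1.322; half-tol=0.242, Σhalf²=0.295273
  -G: nom -23.350 → Σnom=-37.760; wc +0.380/-0.380 → slack +1.584/-1.702; half-tol=0.380, Σhalf²=0.439673
  +H: nom +17.100 → Σnom=-20.660; wc +0.250/-0.080 → slack +1.834/-1.782; half-tol=0.165, Σhalf²=0.466898
  +I: nom +42.100 → Σnom=21.440; wc +0.380/-0.041 → slack +2.214/-1.823; half-tol=0.210, Σhalf²=0.511208
  +J: nom +15.630 → Σnom=37.070; wc +0.394/-0.030 → slack +2.608/-1.853; half-tol=0.212, Σhalf²=0.556152
Nominal = 37.070. Worst-case = [37.070 - 1.853, 37.070 + 2.608] = [35.217, 39.678]. RSS = √0.556152 = 0.746.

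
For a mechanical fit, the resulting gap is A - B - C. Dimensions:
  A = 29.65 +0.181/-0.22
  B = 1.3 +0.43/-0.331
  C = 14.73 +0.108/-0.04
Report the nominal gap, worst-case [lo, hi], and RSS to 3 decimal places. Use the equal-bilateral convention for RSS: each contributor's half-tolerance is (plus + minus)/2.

Stack each dimension's contribution:
  +A: nom +29.650 → Σnom=29.650; wc +0.181/-0.220 → slack +0.181/-0.220; half-tol=0.201, Σhalf²=0.040200
  -B: nom -1.300 → Σnom=28.350; wc +0.331/-0.430 → slack +0.512/-0.650; half-tol=0.381, Σhalf²=0.184980
  -C: nom -14.730 → Σnom=13.620; wc +0.040/-0.108 → slack +0.552/-0.758; half-tol=0.074, Σhalf²=0.190457
Nominal = 13.620. Worst-case = [13.620 - 0.758, 13.620 + 0.552] = [12.862, 14.172]. RSS = √0.190457 = 0.436.

nominal=13.620 wc=[12.862,14.172] rss=0.436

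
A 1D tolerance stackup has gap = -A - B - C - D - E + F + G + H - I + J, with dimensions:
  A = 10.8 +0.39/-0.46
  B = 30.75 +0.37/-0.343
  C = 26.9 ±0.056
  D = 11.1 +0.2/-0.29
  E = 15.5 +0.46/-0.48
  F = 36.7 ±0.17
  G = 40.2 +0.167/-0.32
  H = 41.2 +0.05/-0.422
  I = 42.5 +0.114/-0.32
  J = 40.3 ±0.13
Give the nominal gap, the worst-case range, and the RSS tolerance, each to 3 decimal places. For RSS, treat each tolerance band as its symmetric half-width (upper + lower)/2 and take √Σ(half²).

Stack each dimension's contribution:
  -A: nom -10.800 → Σnom=-10.800; wc +0.460/-0.390 → slack +0.460/-0.390; half-tol=0.425, Σhalf²=0.180625
  -B: nom -30.750 → Σnom=-41.550; wc +0.343/-0.370 → slack +0.803/-0.760; half-tol=0.357, Σhalf²=0.307717
  -C: nom -26.900 → Σnom=-68.450; wc +0.056/-0.056 → slack +0.859/-0.816; half-tol=0.056, Σhalf²=0.310853
  -D: nom -11.100 → Σnom=-79.550; wc +0.290/-0.200 → slack +1.149/-1.016; half-tol=0.245, Σhalf²=0.370878
  -E: nom -15.500 → Σnom=-95.050; wc +0.480/-0.460 → slack +1.629/-1.476; half-tol=0.470, Σhalf²=0.591778
  +F: nom +36.700 → Σnom=-58.350; wc +0.170/-0.170 → slack +1.799/-1.646; half-tol=0.170, Σhalf²=0.620678
  +G: nom +40.200 → Σnom=-18.150; wc +0.167/-0.320 → slack +1.966/-1.966; half-tol=0.243, Σhalf²=0.679971
  +H: nom +41.200 → Σnom=23.050; wc +0.050/-0.422 → slack +2.016/-2.388; half-tol=0.236, Σhalf²=0.735667
  -I: nom -42.500 → Σnom=-19.450; wc +0.320/-0.114 → slack +2.336/-2.502; half-tol=0.217, Σhalf²=0.782756
  +J: nom +40.300 → Σnom=20.850; wc +0.130/-0.130 → slack +2.466/-2.632; half-tol=0.130, Σhalf²=0.799656
Nominal = 20.850. Worst-case = [20.850 - 2.632, 20.850 + 2.466] = [18.218, 23.316]. RSS = √0.799656 = 0.894.

nominal=20.850 wc=[18.218,23.316] rss=0.894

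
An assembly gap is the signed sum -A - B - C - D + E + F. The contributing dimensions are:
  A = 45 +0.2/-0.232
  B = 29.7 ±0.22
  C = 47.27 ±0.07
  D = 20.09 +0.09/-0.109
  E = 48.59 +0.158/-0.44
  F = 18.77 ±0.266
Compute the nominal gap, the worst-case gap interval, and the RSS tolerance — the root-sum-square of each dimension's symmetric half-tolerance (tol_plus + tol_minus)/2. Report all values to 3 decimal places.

Stack each dimension's contribution:
  -A: nom -45.000 → Σnom=-45.000; wc +0.232/-0.200 → slack +0.232/-0.200; half-tol=0.216, Σhalf²=0.046656
  -B: nom -29.700 → Σnom=-74.700; wc +0.220/-0.220 → slack +0.452/-0.420; half-tol=0.220, Σhalf²=0.095056
  -C: nom -47.270 → Σnom=-121.970; wc +0.070/-0.070 → slack +0.522/-0.490; half-tol=0.070, Σhalf²=0.099956
  -D: nom -20.090 → Σnom=-142.060; wc +0.109/-0.090 → slack +0.631/-0.580; half-tol=0.100, Σhalf²=0.109856
  +E: nom +48.590 → Σnom=-93.470; wc +0.158/-0.440 → slack +0.789/-1.020; half-tol=0.299, Σhalf²=0.199257
  +F: nom +18.770 → Σnom=-74.700; wc +0.266/-0.266 → slack +1.055/-1.286; half-tol=0.266, Σhalf²=0.270013
Nominal = -74.700. Worst-case = [-74.700 - 1.286, -74.700 + 1.055] = [-75.986, -73.645]. RSS = √0.270013 = 0.520.

nominal=-74.700 wc=[-75.986,-73.645] rss=0.520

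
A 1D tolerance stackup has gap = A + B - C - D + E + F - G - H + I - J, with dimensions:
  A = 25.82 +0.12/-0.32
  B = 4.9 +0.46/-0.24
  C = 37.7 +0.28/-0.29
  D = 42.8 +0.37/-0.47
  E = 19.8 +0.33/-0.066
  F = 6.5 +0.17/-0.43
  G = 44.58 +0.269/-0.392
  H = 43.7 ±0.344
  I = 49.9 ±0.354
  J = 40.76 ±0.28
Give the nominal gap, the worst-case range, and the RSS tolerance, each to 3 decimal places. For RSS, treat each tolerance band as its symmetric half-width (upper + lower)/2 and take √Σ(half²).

Stack each dimension's contribution:
  +A: nom +25.820 → Σnom=25.820; wc +0.120/-0.320 → slack +0.120/-0.320; half-tol=0.220, Σhalf²=0.048400
  +B: nom +4.900 → Σnom=30.720; wc +0.460/-0.240 → slack +0.580/-0.560; half-tol=0.350, Σhalf²=0.170900
  -C: nom -37.700 → Σnom=-6.980; wc +0.290/-0.280 → slack +0.870/-0.840; half-tol=0.285, Σhalf²=0.252125
  -D: nom -42.800 → Σnom=-49.780; wc +0.470/-0.370 → slack +1.340/-1.210; half-tol=0.420, Σhalf²=0.428525
  +E: nom +19.800 → Σnom=-29.980; wc +0.330/-0.066 → slack +1.670/-1.276; half-tol=0.198, Σhalf²=0.467729
  +F: nom +6.500 → Σnom=-23.480; wc +0.170/-0.430 → slack +1.840/-1.706; half-tol=0.300, Σhalf²=0.557729
  -G: nom -44.580 → Σnom=-68.060; wc +0.392/-0.269 → slack +2.232/-1.975; half-tol=0.331, Σhalf²=0.666959
  -H: nom -43.700 → Σnom=-111.760; wc +0.344/-0.344 → slack +2.576/-2.319; half-tol=0.344, Σhalf²=0.785295
  +I: nom +49.900 → Σnom=-61.860; wc +0.354/-0.354 → slack +2.930/-2.673; half-tol=0.354, Σhalf²=0.910611
  -J: nom -40.760 → Σnom=-102.620; wc +0.280/-0.280 → slack +3.210/-2.953; half-tol=0.280, Σhalf²=0.989011
Nominal = -102.620. Worst-case = [-102.620 - 2.953, -102.620 + 3.210] = [-105.573, -99.410]. RSS = √0.989011 = 0.994.

nominal=-102.620 wc=[-105.573,-99.410] rss=0.994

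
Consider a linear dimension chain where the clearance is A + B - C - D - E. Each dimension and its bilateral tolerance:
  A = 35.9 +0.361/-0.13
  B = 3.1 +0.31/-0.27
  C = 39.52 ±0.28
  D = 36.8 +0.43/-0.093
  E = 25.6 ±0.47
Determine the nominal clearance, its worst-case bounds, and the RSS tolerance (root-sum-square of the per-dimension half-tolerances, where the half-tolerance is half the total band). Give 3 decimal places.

Stack each dimension's contribution:
  +A: nom +35.900 → Σnom=35.900; wc +0.361/-0.130 → slack +0.361/-0.130; half-tol=0.245, Σhalf²=0.060270
  +B: nom +3.100 → Σnom=39.000; wc +0.310/-0.270 → slack +0.671/-0.400; half-tol=0.290, Σhalf²=0.144370
  -C: nom -39.520 → Σnom=-0.520; wc +0.280/-0.280 → slack +0.951/-0.680; half-tol=0.280, Σhalf²=0.222770
  -D: nom -36.800 → Σnom=-37.320; wc +0.093/-0.430 → slack +1.044/-1.110; half-tol=0.262, Σhalf²=0.291153
  -E: nom -25.600 → Σnom=-62.920; wc +0.470/-0.470 → slack +1.514/-1.580; half-tol=0.470, Σhalf²=0.512053
Nominal = -62.920. Worst-case = [-62.920 - 1.580, -62.920 + 1.514] = [-64.500, -61.406]. RSS = √0.512053 = 0.716.

nominal=-62.920 wc=[-64.500,-61.406] rss=0.716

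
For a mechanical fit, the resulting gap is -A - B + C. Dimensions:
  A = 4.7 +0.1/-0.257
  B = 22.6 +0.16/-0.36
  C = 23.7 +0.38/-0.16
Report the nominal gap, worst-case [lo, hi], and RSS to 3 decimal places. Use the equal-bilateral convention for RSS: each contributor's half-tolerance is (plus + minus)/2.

Stack each dimension's contribution:
  -A: nom -4.700 → Σnom=-4.700; wc +0.257/-0.100 → slack +0.257/-0.100; half-tol=0.178, Σhalf²=0.031862
  -B: nom -22.600 → Σnom=-27.300; wc +0.360/-0.160 → slack +0.617/-0.260; half-tol=0.260, Σhalf²=0.099462
  +C: nom +23.700 → Σnom=-3.600; wc +0.380/-0.160 → slack +0.997/-0.420; half-tol=0.270, Σhalf²=0.172362
Nominal = -3.600. Worst-case = [-3.600 - 0.420, -3.600 + 0.997] = [-4.020, -2.603]. RSS = √0.172362 = 0.415.

nominal=-3.600 wc=[-4.020,-2.603] rss=0.415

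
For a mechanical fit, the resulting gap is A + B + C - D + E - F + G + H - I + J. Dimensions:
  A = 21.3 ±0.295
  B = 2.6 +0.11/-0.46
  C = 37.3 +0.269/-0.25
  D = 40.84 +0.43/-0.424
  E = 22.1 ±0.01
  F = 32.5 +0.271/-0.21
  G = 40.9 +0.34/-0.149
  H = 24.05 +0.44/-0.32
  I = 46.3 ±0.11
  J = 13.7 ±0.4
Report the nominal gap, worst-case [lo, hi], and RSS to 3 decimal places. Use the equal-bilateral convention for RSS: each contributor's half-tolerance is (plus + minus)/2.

Stack each dimension's contribution:
  +A: nom +21.300 → Σnom=21.300; wc +0.295/-0.295 → slack +0.295/-0.295; half-tol=0.295, Σhalf²=0.087025
  +B: nom +2.600 → Σnom=23.900; wc +0.110/-0.460 → slack +0.405/-0.755; half-tol=0.285, Σhalf²=0.168250
  +C: nom +37.300 → Σnom=61.200; wc +0.269/-0.250 → slack +0.674/-1.005; half-tol=0.260, Σhalf²=0.235590
  -D: nom -40.840 → Σnom=20.360; wc +0.424/-0.430 → slack +1.098/-1.435; half-tol=0.427, Σhalf²=0.417919
  +E: nom +22.100 → Σnom=42.460; wc +0.010/-0.010 → slack +1.108/-1.445; half-tol=0.010, Σhalf²=0.418019
  -F: nom -32.500 → Σnom=9.960; wc +0.210/-0.271 → slack +1.318/-1.716; half-tol=0.240, Σhalf²=0.475859
  +G: nom +40.900 → Σnom=50.860; wc +0.340/-0.149 → slack +1.658/-1.865; half-tol=0.244, Σhalf²=0.535640
  +H: nom +24.050 → Σnom=74.910; wc +0.440/-0.320 → slack +2.098/-2.185; half-tol=0.380, Σhalf²=0.680040
  -I: nom -46.300 → Σnom=28.610; wc +0.110/-0.110 → slack +2.208/-2.295; half-tol=0.110, Σhalf²=0.692140
  +J: nom +13.700 → Σnom=42.310; wc +0.400/-0.400 → slack +2.608/-2.695; half-tol=0.400, Σhalf²=0.852140
Nominal = 42.310. Worst-case = [42.310 - 2.695, 42.310 + 2.608] = [39.615, 44.918]. RSS = √0.852140 = 0.923.

nominal=42.310 wc=[39.615,44.918] rss=0.923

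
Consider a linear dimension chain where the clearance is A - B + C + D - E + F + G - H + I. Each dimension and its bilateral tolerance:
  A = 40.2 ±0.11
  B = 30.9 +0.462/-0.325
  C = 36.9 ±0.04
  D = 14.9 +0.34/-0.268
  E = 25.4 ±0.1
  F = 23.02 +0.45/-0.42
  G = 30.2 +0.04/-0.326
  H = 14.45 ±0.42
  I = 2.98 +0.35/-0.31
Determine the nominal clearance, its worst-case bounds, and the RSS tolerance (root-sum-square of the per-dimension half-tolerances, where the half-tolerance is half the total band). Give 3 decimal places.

nominal=77.450 wc=[74.994,79.625] rss=0.883

Stack each dimension's contribution:
  +A: nom +40.200 → Σnom=40.200; wc +0.110/-0.110 → slack +0.110/-0.110; half-tol=0.110, Σhalf²=0.012100
  -B: nom -30.900 → Σnom=9.300; wc +0.325/-0.462 → slack +0.435/-0.572; half-tol=0.394, Σhalf²=0.166942
  +C: nom +36.900 → Σnom=46.200; wc +0.040/-0.040 → slack +0.475/-0.612; half-tol=0.040, Σhalf²=0.168542
  +D: nom +14.900 → Σnom=61.100; wc +0.340/-0.268 → slack +0.815/-0.880; half-tol=0.304, Σhalf²=0.260958
  -E: nom -25.400 → Σnom=35.700; wc +0.100/-0.100 → slack +0.915/-0.980; half-tol=0.100, Σhalf²=0.270958
  +F: nom +23.020 → Σnom=58.720; wc +0.450/-0.420 → slack +1.365/-1.400; half-tol=0.435, Σhalf²=0.460183
  +G: nom +30.200 → Σnom=88.920; wc +0.040/-0.326 → slack +1.405/-1.726; half-tol=0.183, Σhalf²=0.493672
  -H: nom -14.450 → Σnom=74.470; wc +0.420/-0.420 → slack +1.825/-2.146; half-tol=0.420, Σhalf²=0.670072
  +I: nom +2.980 → Σnom=77.450; wc +0.350/-0.310 → slack +2.175/-2.456; half-tol=0.330, Σhalf²=0.778972
Nominal = 77.450. Worst-case = [77.450 - 2.456, 77.450 + 2.175] = [74.994, 79.625]. RSS = √0.778972 = 0.883.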